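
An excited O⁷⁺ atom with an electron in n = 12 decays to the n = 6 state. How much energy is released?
18.141 eV

The energy levels are E_n = -13.6057 Z² eV / n².

Energy at n = 12: E_12 = -13.6057 × 8² / 12² = -6.046978 eV
Energy at n = 6: E_6 = -13.6057 × 8² / 6² = -24.187911 eV

For emission (electron falling to lower state), the photon energy is:
E_photon = E_12 - E_6 = |-6.046978 - (-24.187911)|
E_photon = 18.141 eV

This energy is carried away by the emitted photon.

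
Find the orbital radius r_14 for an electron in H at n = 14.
10.3719 nm (or 103.7187 Å)

The Bohr radius formula is:
r_n = n² a₀ / Z

where a₀ = 0.0529177 nm is the Bohr radius.

For H (Z = 1) at n = 14:
r_14 = 14² × 0.0529177 nm / 1
r_14 = 196 × 0.0529177 nm / 1
r_14 = 10.37187 nm / 1
r_14 = 10.3719 nm

The electron orbits at approximately 10.3719 nm from the nucleus.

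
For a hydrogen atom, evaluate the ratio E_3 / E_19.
40.11

Using E_n = -13.6057 Z² / n² eV with Z = 1:

E_3 = -13.6057 / 3² = -13.6057 / 9 = -1.51174444 eV
E_19 = -13.6057 / 19² = -13.6057 / 361 = -0.03768892 eV

The ratio is:
E_3/E_19 = (-1.51174444) / (-0.03768892)
E_3/E_19 = (-13.6057/9) / (-13.6057/361)
E_3/E_19 = 361/9
E_3/E_19 = 40.11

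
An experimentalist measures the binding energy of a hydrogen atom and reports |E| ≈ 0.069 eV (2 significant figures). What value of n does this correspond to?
n = 14

The exact energy levels follow E_n = -13.6057 eV / n².

The measured value (-0.069 eV) is reported to only 2 significant figures, so we must test candidate n values and see which one matches to that precision.

Candidate energies:
  n = 12:  E = -13.6057/12² = -0.09448 eV
  n = 13:  E = -13.6057/13² = -0.08051 eV
  n = 14:  E = -13.6057/14² = -0.06942 eV  ← matches
  n = 15:  E = -13.6057/15² = -0.06047 eV
  n = 16:  E = -13.6057/16² = -0.05315 eV

Checking against the measurement of -0.069 eV (2 sig figs), only n = 14 agrees:
E_14 = -0.06942 eV, which rounds to -0.069 eV ✓

Therefore n = 14.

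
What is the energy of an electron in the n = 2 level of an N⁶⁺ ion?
-166.66983 eV

For hydrogen-like ions, the energy levels scale with Z²:
E_n = -13.6057 Z² / n² eV

For N⁶⁺ (Z = 7) at n = 2:
E_2 = -13.6057 × 7² / 2²
E_2 = -13.6057 × 49 / 4
E_2 = -666.6793 / 4
E_2 = -166.66983 eV

The energy is 49 times more negative than hydrogen at the same n due to the stronger nuclear charge.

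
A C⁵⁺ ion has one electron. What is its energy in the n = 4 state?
-30.61 eV

For hydrogen-like ions, the energy levels scale with Z²:
E_n = -13.6057 Z² / n² eV

For C⁵⁺ (Z = 6) at n = 4:
E_4 = -13.6057 × 6² / 4²
E_4 = -13.6057 × 36 / 16
E_4 = -489.8052 / 16
E_4 = -30.61 eV

The energy is 36 times more negative than hydrogen at the same n due to the stronger nuclear charge.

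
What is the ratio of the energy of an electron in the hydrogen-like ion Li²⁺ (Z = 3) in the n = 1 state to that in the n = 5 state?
25.00000

Using E_n = -13.6057 Z² / n² eV with Z = 3:

E_1 = -13.6057 × 3² / 1² = -122.4513 / 1 = -122.45130000000 eV
E_5 = -13.6057 × 3² / 5² = -122.4513 / 25 = -4.89805200000 eV

The ratio is:
E_1/E_5 = (-122.45130000000) / (-4.89805200000)
E_1/E_5 = (-122.4513/1) / (-122.4513/25)
E_1/E_5 = 25/1
E_1/E_5 = 25.00000
(Note: the Z² factors cancel in the ratio.)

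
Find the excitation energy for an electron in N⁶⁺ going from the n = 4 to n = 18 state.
39.61 eV

The energy levels of a hydrogen-like atom are E_n = -13.6057 Z² eV / n².

Energy at n = 4: E_4 = -13.6057 × 7² / 4² = -41.66746 eV
Energy at n = 18: E_18 = -13.6057 × 7² / 18² = -2.05765 eV

The excitation energy is the difference:
ΔE = E_18 - E_4
ΔE = -2.05765 - (-41.66746)
ΔE = 39.61 eV

Since this is positive, energy must be absorbed (photon absorption).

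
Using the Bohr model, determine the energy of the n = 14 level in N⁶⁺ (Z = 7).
-3.401 eV

For hydrogen-like ions, the energy levels scale with Z²:
E_n = -13.6057 Z² / n² eV

For N⁶⁺ (Z = 7) at n = 14:
E_14 = -13.6057 × 7² / 14²
E_14 = -13.6057 × 49 / 196
E_14 = -666.6793 / 196
E_14 = -3.401 eV

The energy is 49 times more negative than hydrogen at the same n due to the stronger nuclear charge.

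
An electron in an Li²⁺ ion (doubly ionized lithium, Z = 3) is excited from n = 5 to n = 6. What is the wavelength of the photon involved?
828.42285 nm

First, find the transition energy using E_n = -13.6057 Z² / n² eV:
E_5 = -13.6057 × 3² / 5² = -4.898052000 eV
E_6 = -13.6057 × 3² / 6² = -3.401425000 eV

Photon energy: |ΔE| = |E_6 - E_5| = 1.496627000 eV

Convert to wavelength using E = hc/λ with hc = 1239.84 eV·nm:
λ = hc/E = 1239.84 eV·nm / 1.496627000 eV
λ = 828.42285 nm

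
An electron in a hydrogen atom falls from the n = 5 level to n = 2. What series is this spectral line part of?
Balmer series

The spectral series in hydrogen are named based on the final (lower) energy level:
- Lyman series: n_final = 1 (ultraviolet)
- Balmer series: n_final = 2 (visible/near-UV)
- Paschen series: n_final = 3 (infrared)
- Brackett series: n_final = 4 (infrared)
- Pfund series: n_final = 5 (far infrared)

Since this transition ends at n = 2, it belongs to the Balmer series.

For reference, this 5 → 2 line has photon energy
ΔE = 13.6057 eV × (1/2² - 1/5²) = 2.857197000 eV,
corresponding to wavelength λ = hc/ΔE = 1239.84 eV·nm / 2.857197000 eV = 433.93578 nm in the visible/near-UV region.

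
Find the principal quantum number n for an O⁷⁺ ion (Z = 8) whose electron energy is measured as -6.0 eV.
n = 12

The exact energy levels follow E_n = -13.6057 Z² / n² eV with Z = 8.

The measured value (-6.0 eV) is reported to only 2 significant figures, so we must test candidate n values and see which one matches to that precision.

Candidate energies:
  n = 10:  E = -13.6057 × 8² / 10² = -8.70765 eV
  n = 11:  E = -13.6057 × 8² / 11² = -7.19640 eV
  n = 12:  E = -13.6057 × 8² / 12² = -6.04698 eV  ← matches
  n = 13:  E = -13.6057 × 8² / 13² = -5.15245 eV
  n = 14:  E = -13.6057 × 8² / 14² = -4.44268 eV

Checking against the measurement of -6.0 eV (2 sig figs), only n = 12 agrees:
E_12 = -6.04698 eV, which rounds to -6.0 eV ✓

Therefore n = 12.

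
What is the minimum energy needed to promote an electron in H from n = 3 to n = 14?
1.4423 eV

The energy levels of a hydrogen-like atom are E_n = -13.6057 eV / n².

Energy at n = 3: E_3 = -13.6057 / 3² = -1.5117444 eV
Energy at n = 14: E_14 = -13.6057 / 14² = -0.0694168 eV

The excitation energy is the difference:
ΔE = E_14 - E_3
ΔE = -0.0694168 - (-1.5117444)
ΔE = 1.4423 eV

Since this is positive, energy must be absorbed (photon absorption).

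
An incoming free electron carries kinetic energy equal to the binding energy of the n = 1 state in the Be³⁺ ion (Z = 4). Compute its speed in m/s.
8.75077e+06 m/s (or 2.91894% of c)

The binding energy at n = 1 for Be³⁺ is:
E_1 = -13.6057 × 4²/1² = -217.6912000 eV
|E_1| = 217.6912000 eV

Convert to Joules:
KE = 217.6912000 eV × (1.602177 × 10⁻¹⁹ J/eV) = 3.4877983e-17 J

Using KE = ½mv²:
v = √(2·KE/m_e)
v = √(2 × 3.4877983e-17 J / 9.10938 × 10⁻³¹ kg)
v = 8.75077e+06 m/s

This is approximately 2.91894% the speed of light.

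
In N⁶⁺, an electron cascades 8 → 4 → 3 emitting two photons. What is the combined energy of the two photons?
63.659 eV

The energy levels of N⁶⁺ are E_n = -13.6057 × 7² / n² eV.

First transition (8 → 4):
ΔE₁ = |E_4 - E_8|
ΔE₁ = |-41.667456250 - (-10.416864063)| = 31.250592 eV

Second transition (4 → 3):
ΔE₂ = |E_3 - E_4|
ΔE₂ = |-74.075477778 - (-41.667456250)| = 32.408022 eV

Total energy released:
E_total = ΔE₁ + ΔE₂ = 31.250592 + 32.408022 = 63.659 eV

Note: This equals the direct transition 8 → 3: 63.659 eV ✓
Energy is conserved regardless of the path taken.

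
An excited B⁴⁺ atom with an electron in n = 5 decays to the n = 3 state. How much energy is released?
24.187911 eV

The energy levels are E_n = -13.6057 Z² eV / n².

Energy at n = 5: E_5 = -13.6057 × 5² / 5² = -13.605700000 eV
Energy at n = 3: E_3 = -13.6057 × 5² / 3² = -37.793611111 eV

For emission (electron falling to lower state), the photon energy is:
E_photon = E_5 - E_3 = |-13.605700000 - (-37.793611111)|
E_photon = 24.187911 eV

This energy is carried away by the emitted photon.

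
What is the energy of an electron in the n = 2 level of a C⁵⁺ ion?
-122.451 eV

For hydrogen-like ions, the energy levels scale with Z²:
E_n = -13.6057 Z² / n² eV

For C⁵⁺ (Z = 6) at n = 2:
E_2 = -13.6057 × 6² / 2²
E_2 = -13.6057 × 36 / 4
E_2 = -489.8052 / 4
E_2 = -122.451 eV

The energy is 36 times more negative than hydrogen at the same n due to the stronger nuclear charge.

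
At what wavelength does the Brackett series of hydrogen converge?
1458.024 nm

The series limit corresponds to the transition from n = ∞ to n = 4.
This is the highest energy (shortest wavelength) transition in the Brackett series.

E_∞ = 0 eV
E_4 = -13.6057 / 4² = -0.850356250 eV

Energy at series limit:
ΔE = E_∞ - E_4 = 0 - (-0.850356250) = 0.850356250 eV
λ = hc/E = 1239.84 eV·nm / 0.850356250 eV = 1458.024 nm

This energy equals the ionization energy from the n = 4 state of hydrogen.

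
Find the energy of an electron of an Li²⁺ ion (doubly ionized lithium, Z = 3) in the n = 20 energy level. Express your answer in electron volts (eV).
-0.306128 eV

The energy levels of a hydrogen-like atom are given by:
E_n = -13.6057 Z² / n² eV  (with Z = 3 for Li²⁺)

For n = 20:
E_20 = -13.6057 × 3² / 20²
E_20 = -13.6057 × 9 / 400
E_20 = -0.306128 eV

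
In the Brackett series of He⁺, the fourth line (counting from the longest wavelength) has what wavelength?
486.008070 nm

The lines of a series are numbered from the longest wavelength (smallest ΔE) outward; the fourth line is the transition from n = n_f + 4 to n_f.
The Brackett series has all transitions ending at n_f = 4.

For He⁺ (Z = 2), the fourth line (δ-line) is the jump from n = 8 to n = 4:
E_8 = -13.6057 × 2² / 8² = -0.8503562500 eV
E_4 = -13.6057 × 2² / 4² = -3.4014250000 eV
ΔE = E_8 - E_4 = 2.5510687500 eV

λ = hc/E = 1239.84 eV·nm / 2.5510687500 eV
λ = 486.008070 nm

This is the δ-line of the Brackett series in He⁺.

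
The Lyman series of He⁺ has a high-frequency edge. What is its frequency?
1.31594e+16 Hz

The series limit corresponds to the transition from n = ∞ to n = 1.
This is the highest energy (shortest wavelength) transition in the Lyman series.

E_∞ = 0 eV
E_1 = -13.6057 × 2² / 1² = -54.4228000 eV

Energy at series limit:
ΔE = E_∞ - E_1 = 0 - (-54.4228000) = 54.4228000 eV
E = 54.4228000 eV × (1.602177 × 10⁻¹⁹ J/eV) = 8.7194958e-18 J
f = E/h = 8.7194958e-18 J / (6.62607 × 10⁻³⁴ J·s) = 1.31594e+16 Hz

This energy equals the ionization energy from the n = 1 state of He⁺.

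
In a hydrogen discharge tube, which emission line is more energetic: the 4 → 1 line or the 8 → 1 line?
8 → 1

Calculate the energy for each transition:

Transition 4 → 1:
ΔE₁ = |E_1 - E_4| = |-13.6057/1² - (-13.6057/4²)|
ΔE₁ = |-13.605700000 - (-0.850356250)| = 12.755344 eV

Transition 8 → 1:
ΔE₂ = |E_1 - E_8| = |-13.6057/1² - (-13.6057/8²)|
ΔE₂ = |-13.605700000 - (-0.212589063)| = 13.393111 eV

Since 13.393111 eV > 12.755344 eV, the transition 8 → 1 emits the more energetic photon.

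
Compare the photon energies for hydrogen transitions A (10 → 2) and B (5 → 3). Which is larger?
10 → 2

Calculate the energy for each transition:

Transition 10 → 2:
ΔE₁ = |E_2 - E_10| = |-13.6057/2² - (-13.6057/10²)|
ΔE₁ = |-3.401425000000 - (-0.136057000000)| = 3.265368000 eV

Transition 5 → 3:
ΔE₂ = |E_3 - E_5| = |-13.6057/3² - (-13.6057/5²)|
ΔE₂ = |-1.511744444444 - (-0.544228000000)| = 0.967516444 eV

Since 3.265368000 eV > 0.967516444 eV, the transition 10 → 2 emits the more energetic photon.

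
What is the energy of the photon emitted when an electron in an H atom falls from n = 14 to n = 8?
0.14 eV

The energy levels are E_n = -13.6057 eV / n².

Energy at n = 14: E_14 = -13.6057 / 14² = -0.06942 eV
Energy at n = 8: E_8 = -13.6057 / 8² = -0.21259 eV

For emission (electron falling to lower state), the photon energy is:
E_photon = E_14 - E_8 = |-0.06942 - (-0.21259)|
E_photon = 0.14 eV

This energy is carried away by the emitted photon.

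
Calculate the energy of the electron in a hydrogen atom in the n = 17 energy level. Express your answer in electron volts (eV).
-0.047 eV

The energy levels of a hydrogen-like atom are given by:
E_n = -13.6057 eV / n²

For n = 17:
E_17 = -13.6057 eV / 17²
E_17 = -13.6057 eV / 289
E_17 = -0.047 eV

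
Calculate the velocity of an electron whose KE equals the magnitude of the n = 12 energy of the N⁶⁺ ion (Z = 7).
1.276e+06 m/s (or 0.425679% of c)

The binding energy at n = 12 for N⁶⁺ is:
E_12 = -13.6057 × 7²/12² = -4.62971736 eV
|E_12| = 4.62971736 eV

Convert to Joules:
KE = 4.62971736 eV × (1.602177 × 10⁻¹⁹ J/eV) = 7.41763e-19 J

Using KE = ½mv²:
v = √(2·KE/m_e)
v = √(2 × 7.41763e-19 J / 9.10938 × 10⁻³¹ kg)
v = 1.276e+06 m/s

This is approximately 0.425679% the speed of light.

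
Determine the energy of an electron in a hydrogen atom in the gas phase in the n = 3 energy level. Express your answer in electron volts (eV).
-1.512 eV

The energy levels of a hydrogen-like atom are given by:
E_n = -13.6057 eV / n²

For n = 3:
E_3 = -13.6057 eV / 3²
E_3 = -13.6057 eV / 9
E_3 = -1.512 eV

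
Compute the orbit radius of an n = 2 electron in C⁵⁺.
0.0353 nm (or 0.3528 Å)

The Bohr radius formula is:
r_n = n² a₀ / Z

where a₀ = 0.0529177 nm is the Bohr radius.

For C⁵⁺ (Z = 6) at n = 2:
r_2 = 2² × 0.0529177 nm / 6
r_2 = 4 × 0.0529177 nm / 6
r_2 = 0.21167 nm / 6
r_2 = 0.0353 nm

The electron orbits at approximately 0.0353 nm from the nucleus.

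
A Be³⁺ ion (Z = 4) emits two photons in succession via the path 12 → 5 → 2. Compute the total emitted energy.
52.9111 eV

The energy levels of Be³⁺ are E_n = -13.6057 × 4² / n² eV.

First transition (12 → 5):
ΔE₁ = |E_5 - E_12|
ΔE₁ = |-8.7076480000 - (-1.5117444444)| = 7.1959036 eV

Second transition (5 → 2):
ΔE₂ = |E_2 - E_5|
ΔE₂ = |-54.4228000000 - (-8.7076480000)| = 45.7151520 eV

Total energy released:
E_total = ΔE₁ + ΔE₂ = 7.1959036 + 45.7151520 = 52.9111 eV

Note: This equals the direct transition 12 → 2: 52.9111 eV ✓
Energy is conserved regardless of the path taken.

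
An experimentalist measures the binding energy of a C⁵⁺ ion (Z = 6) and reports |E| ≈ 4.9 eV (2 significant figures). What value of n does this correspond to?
n = 10

The exact energy levels follow E_n = -13.6057 Z² / n² eV with Z = 6.

The measured value (-4.9 eV) is reported to only 2 significant figures, so we must test candidate n values and see which one matches to that precision.

Candidate energies:
  n = 8:  E = -13.6057 × 6² / 8² = -7.653206 eV
  n = 9:  E = -13.6057 × 6² / 9² = -6.046978 eV
  n = 10:  E = -13.6057 × 6² / 10² = -4.898052 eV  ← matches
  n = 11:  E = -13.6057 × 6² / 11² = -4.047977 eV
  n = 12:  E = -13.6057 × 6² / 12² = -3.401425 eV

Checking against the measurement of -4.9 eV (2 sig figs), only n = 10 agrees:
E_10 = -4.898052 eV, which rounds to -4.9 eV ✓

Therefore n = 10.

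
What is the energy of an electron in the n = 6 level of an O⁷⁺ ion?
-24.18791 eV

For hydrogen-like ions, the energy levels scale with Z²:
E_n = -13.6057 Z² / n² eV

For O⁷⁺ (Z = 8) at n = 6:
E_6 = -13.6057 × 8² / 6²
E_6 = -13.6057 × 64 / 36
E_6 = -870.7648 / 36
E_6 = -24.18791 eV

The energy is 64 times more negative than hydrogen at the same n due to the stronger nuclear charge.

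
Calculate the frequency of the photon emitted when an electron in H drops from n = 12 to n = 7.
4.43e+13 Hz

First, find the transition energy:
E_12 = -13.6057 / 12² = -0.09448403 eV
E_7 = -13.6057 / 7² = -0.27766735 eV
|ΔE| = |E_7 - E_12| = 0.18318332 eV

Convert to Joules: E = 0.18318332 eV × (1.602177 × 10⁻¹⁹ J/eV) = 2.9349e-20 J

Using E = hf:
f = E/h = 2.9349e-20 J / (6.62607 × 10⁻³⁴ J·s)
f = 4.43e+13 Hz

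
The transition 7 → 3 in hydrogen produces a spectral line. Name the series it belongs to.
Paschen series

The spectral series in hydrogen are named based on the final (lower) energy level:
- Lyman series: n_final = 1 (ultraviolet)
- Balmer series: n_final = 2 (visible/near-UV)
- Paschen series: n_final = 3 (infrared)
- Brackett series: n_final = 4 (infrared)
- Pfund series: n_final = 5 (far infrared)

Since this transition ends at n = 3, it belongs to the Paschen series.

For reference, this 7 → 3 line has photon energy
ΔE = 13.6057 eV × (1/3² - 1/7²) = 1.23407710 eV,
corresponding to wavelength λ = hc/ΔE = 1239.84 eV·nm / 1.23407710 eV = 1004.670 nm in the infrared region.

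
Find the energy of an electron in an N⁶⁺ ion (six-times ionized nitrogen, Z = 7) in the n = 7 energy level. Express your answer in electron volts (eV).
-13.6057 eV

The energy levels of a hydrogen-like atom are given by:
E_n = -13.6057 Z² / n² eV  (with Z = 7 for N⁶⁺)

For n = 7:
E_7 = -13.6057 × 7² / 7²
E_7 = -13.6057 × 49 / 49
E_7 = -13.6057 eV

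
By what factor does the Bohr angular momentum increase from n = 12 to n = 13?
1.08

In the Bohr model, L_n = nℏ, so the ratio is purely the ratio of quantum numbers:

L_13/L_12 = 13ℏ / 12ℏ = 13/12 = 1.08

The angular momentum scales linearly with n.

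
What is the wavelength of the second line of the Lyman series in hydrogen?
102.5173 nm

The lines of a series are numbered from the longest wavelength (smallest ΔE) outward; the second line is the transition from n = n_f + 2 to n_f.
The Lyman series has all transitions ending at n_f = 1.

For H, the second line (β-line) is the jump from n = 3 to n = 1:
E_3 = -13.6057 / 3² = -1.5117444 eV
E_1 = -13.6057 / 1² = -13.6057000 eV
ΔE = E_3 - E_1 = 12.0939556 eV

λ = hc/E = 1239.84 eV·nm / 12.0939556 eV
λ = 102.5173 nm

This is the β-line of the Lyman series in H.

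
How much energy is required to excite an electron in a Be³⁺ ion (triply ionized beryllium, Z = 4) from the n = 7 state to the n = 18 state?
3.770791 eV

The energy levels of a hydrogen-like atom are E_n = -13.6057 Z² eV / n².

Energy at n = 7: E_7 = -13.6057 × 4² / 7² = -4.442677551 eV
Energy at n = 18: E_18 = -13.6057 × 4² / 18² = -0.671886420 eV

The excitation energy is the difference:
ΔE = E_18 - E_7
ΔE = -0.671886420 - (-4.442677551)
ΔE = 3.770791 eV

Since this is positive, energy must be absorbed (photon absorption).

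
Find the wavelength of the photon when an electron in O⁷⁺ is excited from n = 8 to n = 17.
117.047 nm

First, find the transition energy using E_n = -13.6057 Z² / n² eV:
E_8 = -13.6057 × 8² / 8² = -13.605700 eV
E_17 = -13.6057 × 8² / 17² = -3.013027 eV

Photon energy: |ΔE| = |E_17 - E_8| = 10.592673 eV

Convert to wavelength using E = hc/λ with hc = 1239.84 eV·nm:
λ = hc/E = 1239.84 eV·nm / 10.592673 eV
λ = 117.047 nm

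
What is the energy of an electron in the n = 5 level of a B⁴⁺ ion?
-13.61 eV

For hydrogen-like ions, the energy levels scale with Z²:
E_n = -13.6057 Z² / n² eV

For B⁴⁺ (Z = 5) at n = 5:
E_5 = -13.6057 × 5² / 5²
E_5 = -13.6057 × 25 / 25
E_5 = -340.1425 / 25
E_5 = -13.61 eV

The energy is 25 times more negative than hydrogen at the same n due to the stronger nuclear charge.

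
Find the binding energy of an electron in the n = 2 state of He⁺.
13.60570 eV

The ionization energy is the energy needed to remove the electron completely (n → ∞).

For a hydrogen-like ion with Z = 2, E_n = -13.6057 Z² / n² eV.

At n = 2: E_2 = -13.6057 × 2² / 2² = -13.60570000 eV
At n = ∞: E_∞ = 0 eV

Ionization energy = E_∞ - E_2 = 0 - (-13.60570000) = 13.60570000 eV
Ionization energy ≈ 13.60570 eV

This is also called the binding energy of the electron in state n = 2.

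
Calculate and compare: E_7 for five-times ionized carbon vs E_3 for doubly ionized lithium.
Li²⁺ at n = 3 (E = -13.61 eV)

Using E_n = -13.6057 Z² / n² eV:

C⁵⁺ (Z = 6) at n = 7:
E = -13.6057 × 6² / 7² = -13.6057 × 36 / 49 = -9.99602 eV

Li²⁺ (Z = 3) at n = 3:
E = -13.6057 × 3² / 3² = -13.6057 × 9 / 9 = -13.60570 eV

Since -13.60570 eV < -9.99602 eV,
Li²⁺ at n = 3 is more tightly bound (requires more energy to ionize).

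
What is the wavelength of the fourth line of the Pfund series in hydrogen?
3295.20 nm

The lines of a series are numbered from the longest wavelength (smallest ΔE) outward; the fourth line is the transition from n = n_f + 4 to n_f.
The Pfund series has all transitions ending at n_f = 5.

For H, the fourth line (δ-line) is the jump from n = 9 to n = 5:
E_9 = -13.6057 / 9² = -0.16797160 eV
E_5 = -13.6057 / 5² = -0.54422800 eV
ΔE = E_9 - E_5 = 0.37625640 eV

λ = hc/E = 1239.84 eV·nm / 0.37625640 eV
λ = 3295.20 nm

This is the δ-line of the Pfund series in H.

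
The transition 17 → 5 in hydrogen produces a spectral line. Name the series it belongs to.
Pfund series

The spectral series in hydrogen are named based on the final (lower) energy level:
- Lyman series: n_final = 1 (ultraviolet)
- Balmer series: n_final = 2 (visible/near-UV)
- Paschen series: n_final = 3 (infrared)
- Brackett series: n_final = 4 (infrared)
- Pfund series: n_final = 5 (far infrared)

Since this transition ends at n = 5, it belongs to the Pfund series.

For reference, this 17 → 5 line has photon energy
ΔE = 13.6057 eV × (1/5² - 1/17²) = 0.49714945329 eV,
corresponding to wavelength λ = hc/ΔE = 1239.84 eV·nm / 0.49714945329 eV = 2493.89795 nm in the far infrared region.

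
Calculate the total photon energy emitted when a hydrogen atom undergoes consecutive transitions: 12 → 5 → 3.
1.417260 eV

The energy levels of hydrogen are E_n = -13.6057 / n² eV.

First transition (12 → 5):
ΔE₁ = |E_5 - E_12|
ΔE₁ = |-0.544228000000 - (-0.094484027778)| = 0.449743972 eV

Second transition (5 → 3):
ΔE₂ = |E_3 - E_5|
ΔE₂ = |-1.511744444444 - (-0.544228000000)| = 0.967516444 eV

Total energy released:
E_total = ΔE₁ + ΔE₂ = 0.449743972 + 0.967516444 = 1.417260 eV

Note: This equals the direct transition 12 → 3: 1.417260 eV ✓
Energy is conserved regardless of the path taken.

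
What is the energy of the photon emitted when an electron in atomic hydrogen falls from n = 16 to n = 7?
0.2245 eV

The energy levels are E_n = -13.6057 eV / n².

Energy at n = 16: E_16 = -13.6057 / 16² = -0.0531473 eV
Energy at n = 7: E_7 = -13.6057 / 7² = -0.2776673 eV

For emission (electron falling to lower state), the photon energy is:
E_photon = E_16 - E_7 = |-0.0531473 - (-0.2776673)|
E_photon = 0.2245 eV

This energy is carried away by the emitted photon.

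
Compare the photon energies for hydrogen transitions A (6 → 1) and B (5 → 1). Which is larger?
6 → 1

Calculate the energy for each transition:

Transition 6 → 1:
ΔE₁ = |E_1 - E_6| = |-13.6057/1² - (-13.6057/6²)|
ΔE₁ = |-13.605700000000 - (-0.377936111111)| = 13.227763889 eV

Transition 5 → 1:
ΔE₂ = |E_1 - E_5| = |-13.6057/1² - (-13.6057/5²)|
ΔE₂ = |-13.605700000000 - (-0.544228000000)| = 13.061472000 eV

Since 13.227763889 eV > 13.061472000 eV, the transition 6 → 1 emits the more energetic photon.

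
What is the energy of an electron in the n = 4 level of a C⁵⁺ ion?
-30.612825 eV

For hydrogen-like ions, the energy levels scale with Z²:
E_n = -13.6057 Z² / n² eV

For C⁵⁺ (Z = 6) at n = 4:
E_4 = -13.6057 × 6² / 4²
E_4 = -13.6057 × 36 / 16
E_4 = -489.8052 / 16
E_4 = -30.612825 eV

The energy is 36 times more negative than hydrogen at the same n due to the stronger nuclear charge.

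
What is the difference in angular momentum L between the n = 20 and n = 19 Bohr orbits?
1.0546e-34 J·s (or 1ℏ)

In the Bohr model, L_n = nℏ where ℏ = 1.054572e-34 J·s.

L_20 = 20ℏ = 2.109144e-33 J·s
L_19 = 19ℏ = 2.003687e-33 J·s

ΔL = L_20 - L_19 = (20 - 19)ℏ = 1ℏ
ΔL = 1 × 1.054572e-34 J·s = 1.0546e-34 J·s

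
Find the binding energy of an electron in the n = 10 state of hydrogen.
0.136057 eV

The ionization energy is the energy needed to remove the electron completely (n → ∞).

For hydrogen, E_n = -13.6057 eV / n².

At n = 10: E_10 = -13.6057 / 10² = -0.136057000 eV
At n = ∞: E_∞ = 0 eV

Ionization energy = E_∞ - E_10 = 0 - (-0.136057000) = 0.136057000 eV
Ionization energy ≈ 0.136057 eV

This is also called the binding energy of the electron in state n = 10.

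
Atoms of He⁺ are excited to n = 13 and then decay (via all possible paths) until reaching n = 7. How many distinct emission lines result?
21

The electron can occupy levels n = 7, 8, ..., 13 during de-excitation — that is m = 13 - 7 + 1 = 7 distinct levels.

The number of distinct spectral lines equals the number of ways to choose 2 of these m levels (each pair gives one possible emission transition):

Number of lines = m(m-1)/2 = 7×6/2 = 21

These correspond to all possible transitions between the 7 levels:
13 → 12, 13 → 11, 13 → 10, 13 → 9, 13 → 8, 13 → 7, 12 → 11, 12 → 10...

Each transition produces a photon with a unique energy (and thus wavelength). This count does not depend on Z.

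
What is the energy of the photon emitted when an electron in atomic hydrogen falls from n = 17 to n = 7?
0.23 eV

The energy levels are E_n = -13.6057 eV / n².

Energy at n = 17: E_17 = -13.6057 / 17² = -0.04708 eV
Energy at n = 7: E_7 = -13.6057 / 7² = -0.27767 eV

For emission (electron falling to lower state), the photon energy is:
E_photon = E_17 - E_7 = |-0.04708 - (-0.27767)|
E_photon = 0.23 eV

This energy is carried away by the emitted photon.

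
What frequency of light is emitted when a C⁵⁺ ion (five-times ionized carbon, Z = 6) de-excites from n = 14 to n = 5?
4.133e+15 Hz

First, find the transition energy:
E_14 = -13.6057 × 6² / 14² = -2.49900612 eV
E_5 = -13.6057 × 6² / 5² = -19.59220800 eV
|ΔE| = |E_5 - E_14| = 17.09320188 eV

Convert to Joules: E = 17.09320188 eV × (1.602177 × 10⁻¹⁹ J/eV) = 2.73863e-18 J

Using E = hf:
f = E/h = 2.73863e-18 J / (6.62607 × 10⁻³⁴ J·s)
f = 4.133e+15 Hz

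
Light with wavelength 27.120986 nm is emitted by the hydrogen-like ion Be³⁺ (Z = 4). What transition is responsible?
n = 5 → n = 2

First, find the photon energy from the wavelength (hc = 1239.84 eV·nm):
E = hc/λ = 1239.84 eV·nm / 27.120986 nm = 45.715152 eV

The energy levels of Be³⁺ satisfy E_n = -13.6057 × 4² / n² eV, so an emission n_i → n_f releases
ΔE = 13.6057 × 4² × (1/n_f² − 1/n_i²) eV.

Setting ΔE equal to the photon energy:
1/n_f² − 1/n_i² = 45.715152 / (13.6057 × 4²) = 0.21000000

Since 1/n_i² must be positive, we need 1/n_f² > 0.21000000, i.e. n_f ≤ 2. For each allowed n_f, solve n_i = (1/n_f² − 0.21000000)^(−1/2) and check whether it is a whole number:
  n_f = 1: 1/n_i² = 1.00000000 − 0.21000000 = 0.79000000 → n_i = 1.125  (not an integer) ✗
  n_f = 2: 1/n_i² = 0.25000000 − 0.21000000 = 0.04000000 → n_i = 5.000  → integer, n_i = 5 ✓

Only n_f = 2 gives an integer upper level, n_i = 5.

The transition is from n = 5 to n = 2 (emission).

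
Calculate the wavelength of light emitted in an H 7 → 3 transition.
1004.6698 nm

First, find the transition energy using E_n = -13.6057 / n² eV:
E_7 = -13.6057 / 7² = -0.277667347 eV
E_3 = -13.6057 / 3² = -1.511744444 eV

Photon energy: |ΔE| = |E_3 - E_7| = 1.234077097 eV

Convert to wavelength using E = hc/λ with hc = 1239.84 eV·nm:
λ = hc/E = 1239.84 eV·nm / 1.234077097 eV
λ = 1004.6698 nm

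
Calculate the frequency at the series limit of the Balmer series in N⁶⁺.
4.03e+16 Hz

The series limit corresponds to the transition from n = ∞ to n = 2.
This is the highest energy (shortest wavelength) transition in the Balmer series.

E_∞ = 0 eV
E_2 = -13.6057 × 7² / 2² = -166.66983 eV

Energy at series limit:
ΔE = E_∞ - E_2 = 0 - (-166.66983) = 166.66983 eV
E = 166.66983 eV × (1.602177 × 10⁻¹⁹ J/eV) = 2.6703e-17 J
f = E/h = 2.6703e-17 J / (6.62607 × 10⁻³⁴ J·s) = 4.03e+16 Hz

This energy equals the ionization energy from the n = 2 state of N⁶⁺.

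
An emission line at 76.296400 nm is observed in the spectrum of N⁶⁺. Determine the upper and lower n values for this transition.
n = 8 → n = 5

First, find the photon energy from the wavelength (hc = 1239.84 eV·nm):
E = hc/λ = 1239.84 eV·nm / 76.296400 nm = 16.250308 eV

The energy levels of N⁶⁺ satisfy E_n = -13.6057 × 7² / n² eV, so an emission n_i → n_f releases
ΔE = 13.6057 × 7² × (1/n_f² − 1/n_i²) eV.

Setting ΔE equal to the photon energy:
1/n_f² − 1/n_i² = 16.250308 / (13.6057 × 7²) = 0.024375000

Since 1/n_i² must be positive, we need 1/n_f² > 0.024375000, i.e. n_f ≤ 6. For each allowed n_f, solve n_i = (1/n_f² − 0.024375000)^(−1/2) and check whether it is a whole number:
  n_f = 1: 1/n_i² = 1.000000000 − 0.024375000 = 0.975625000 → n_i = 1.012  (not an integer) ✗
  n_f = 2: 1/n_i² = 0.250000000 − 0.024375000 = 0.225625000 → n_i = 2.105  (not an integer) ✗
  n_f = 3: 1/n_i² = 0.111111111 − 0.024375000 = 0.086736111 → n_i = 3.395  (not an integer) ✗
  n_f = 4: 1/n_i² = 0.062500000 − 0.024375000 = 0.038125000 → n_i = 5.121  (not an integer) ✗
  n_f = 5: 1/n_i² = 0.040000000 − 0.024375000 = 0.015625000 → n_i = 8.000  → integer, n_i = 8 ✓
  n_f = 6: 1/n_i² = 0.027777778 − 0.024375000 = 0.003402778 → n_i = 17.143  (not an integer) ✗

Only n_f = 5 gives an integer upper level, n_i = 8.

The transition is from n = 8 to n = 5 (emission).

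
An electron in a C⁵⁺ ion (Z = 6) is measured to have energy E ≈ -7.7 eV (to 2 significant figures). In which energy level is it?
n = 8

The exact energy levels follow E_n = -13.6057 Z² / n² eV with Z = 6.

The measured value (-7.7 eV) is reported to only 2 significant figures, so we must test candidate n values and see which one matches to that precision.

Candidate energies:
  n = 6:  E = -13.6057 × 6² / 6² = -13.605700 eV
  n = 7:  E = -13.6057 × 6² / 7² = -9.996024 eV
  n = 8:  E = -13.6057 × 6² / 8² = -7.653206 eV  ← matches
  n = 9:  E = -13.6057 × 6² / 9² = -6.046978 eV
  n = 10:  E = -13.6057 × 6² / 10² = -4.898052 eV

Checking against the measurement of -7.7 eV (2 sig figs), only n = 8 agrees:
E_8 = -7.653206 eV, which rounds to -7.7 eV ✓

Therefore n = 8.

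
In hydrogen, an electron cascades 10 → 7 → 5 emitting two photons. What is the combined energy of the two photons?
0.40817 eV

The energy levels of hydrogen are E_n = -13.6057 / n² eV.

First transition (10 → 7):
ΔE₁ = |E_7 - E_10|
ΔE₁ = |-0.27766734694 - (-0.13605700000)| = 0.14161035 eV

Second transition (7 → 5):
ΔE₂ = |E_5 - E_7|
ΔE₂ = |-0.54422800000 - (-0.27766734694)| = 0.26656065 eV

Total energy released:
E_total = ΔE₁ + ΔE₂ = 0.14161035 + 0.26656065 = 0.40817 eV

Note: This equals the direct transition 10 → 5: 0.40817 eV ✓
Energy is conserved regardless of the path taken.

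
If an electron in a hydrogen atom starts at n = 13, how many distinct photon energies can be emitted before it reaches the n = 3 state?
55

The electron can occupy levels n = 3, 4, ..., 13 during de-excitation — that is m = 13 - 3 + 1 = 11 distinct levels.

The number of distinct spectral lines equals the number of ways to choose 2 of these m levels (each pair gives one possible emission transition):

Number of lines = m(m-1)/2 = 11×10/2 = 55

These correspond to all possible transitions between the 11 levels:
13 → 12, 13 → 11, 13 → 10, 13 → 9, 13 → 8, 13 → 7, 13 → 6, 13 → 5...

Each transition produces a photon with a unique energy (and thus wavelength). This count does not depend on Z.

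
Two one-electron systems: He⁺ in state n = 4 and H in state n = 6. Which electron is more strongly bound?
He⁺ at n = 4 (E = -3.4014 eV)

Using E_n = -13.6057 Z² / n² eV:

He⁺ (Z = 2) at n = 4:
E = -13.6057 × 2² / 4² = -13.6057 × 4 / 16 = -3.4014250 eV

H (Z = 1) at n = 6:
E = -13.6057 × 1² / 6² = -13.6057 × 1 / 36 = -0.3779361 eV

Since -3.4014250 eV < -0.3779361 eV,
He⁺ at n = 4 is more tightly bound (requires more energy to ionize).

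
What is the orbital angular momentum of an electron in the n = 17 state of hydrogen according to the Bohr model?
1.793e-33 J·s (or 17ℏ)

In the Bohr model, angular momentum is quantized:
L = nℏ

where ℏ = h/(2π) = 1.05457e-34 J·s

For n = 17:
L = 17 × 1.05457e-34 J·s
L = 1.793e-33 J·s

This can also be written as L = 17ℏ.
The angular momentum is an integer multiple of the reduced Planck constant.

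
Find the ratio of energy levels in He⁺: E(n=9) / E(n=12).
1.7778

Using E_n = -13.6057 Z² / n² eV with Z = 2:

E_9 = -13.6057 × 2² / 9² = -54.4228 / 81 = -0.6718864198 eV
E_12 = -13.6057 × 2² / 12² = -54.4228 / 144 = -0.3779361111 eV

The ratio is:
E_9/E_12 = (-0.6718864198) / (-0.3779361111)
E_9/E_12 = (-54.4228/81) / (-54.4228/144)
E_9/E_12 = 144/81
E_9/E_12 = 1.7778
(Note: the Z² factors cancel in the ratio.)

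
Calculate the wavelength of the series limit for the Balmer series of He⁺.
91.126513 nm

The series limit corresponds to the transition from n = ∞ to n = 2.
This is the highest energy (shortest wavelength) transition in the Balmer series.

E_∞ = 0 eV
E_2 = -13.6057 × 2² / 2² = -13.60570000 eV

Energy at series limit:
ΔE = E_∞ - E_2 = 0 - (-13.60570000) = 13.60570000 eV
λ = hc/E = 1239.84 eV·nm / 13.60570000 eV = 91.126513 nm

This energy equals the ionization energy from the n = 2 state of He⁺.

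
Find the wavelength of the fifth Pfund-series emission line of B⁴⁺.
121.50 nm

The lines of a series are numbered from the longest wavelength (smallest ΔE) outward; the fifth line is the transition from n = n_f + 5 to n_f.
The Pfund series has all transitions ending at n_f = 5.

For B⁴⁺ (Z = 5), the fifth line (ε-line) is the jump from n = 10 to n = 5:
E_10 = -13.6057 × 5² / 10² = -3.40143 eV
E_5 = -13.6057 × 5² / 5² = -13.60570 eV
ΔE = E_10 - E_5 = 10.20427 eV

λ = hc/E = 1239.84 eV·nm / 10.20427 eV
λ = 121.50 nm

This is the ε-line of the Pfund series in B⁴⁺.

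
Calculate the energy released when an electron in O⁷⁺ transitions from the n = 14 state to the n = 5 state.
30.388 eV

The energy levels are E_n = -13.6057 Z² eV / n².

Energy at n = 14: E_14 = -13.6057 × 8² / 14² = -4.442678 eV
Energy at n = 5: E_5 = -13.6057 × 8² / 5² = -34.830592 eV

For emission (electron falling to lower state), the photon energy is:
E_photon = E_14 - E_5 = |-4.442678 - (-34.830592)|
E_photon = 30.388 eV

This energy is carried away by the emitted photon.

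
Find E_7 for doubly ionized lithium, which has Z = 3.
-2.4990 eV

For hydrogen-like ions, the energy levels scale with Z²:
E_n = -13.6057 Z² / n² eV

For Li²⁺ (Z = 3) at n = 7:
E_7 = -13.6057 × 3² / 7²
E_7 = -13.6057 × 9 / 49
E_7 = -122.4513 / 49
E_7 = -2.4990 eV

The energy is 9 times more negative than hydrogen at the same n due to the stronger nuclear charge.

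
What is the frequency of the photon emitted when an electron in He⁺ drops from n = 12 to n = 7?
1.7717e+14 Hz

First, find the transition energy:
E_12 = -13.6057 × 2² / 12² = -0.37793611 eV
E_7 = -13.6057 × 2² / 7² = -1.11066939 eV
|ΔE| = |E_7 - E_12| = 0.73273328 eV

Convert to Joules: E = 0.73273328 eV × (1.602177 × 10⁻¹⁹ J/eV) = 1.173968e-19 J

Using E = hf:
f = E/h = 1.173968e-19 J / (6.62607 × 10⁻³⁴ J·s)
f = 1.7717e+14 Hz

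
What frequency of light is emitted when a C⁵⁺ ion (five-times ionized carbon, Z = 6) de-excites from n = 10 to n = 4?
6.2178e+15 Hz

First, find the transition energy:
E_10 = -13.6057 × 6² / 10² = -4.898052 eV
E_4 = -13.6057 × 6² / 4² = -30.612825 eV
|ΔE| = |E_4 - E_10| = 25.714773 eV

Convert to Joules: E = 25.714773 eV × (1.602177 × 10⁻¹⁹ J/eV) = 4.119962e-18 J

Using E = hf:
f = E/h = 4.119962e-18 J / (6.62607 × 10⁻³⁴ J·s)
f = 6.2178e+15 Hz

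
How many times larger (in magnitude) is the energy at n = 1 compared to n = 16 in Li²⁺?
256.00000

Using E_n = -13.6057 Z² / n² eV with Z = 3:

E_1 = -13.6057 × 3² / 1² = -122.4513 / 1 = -122.45130000000 eV
E_16 = -13.6057 × 3² / 16² = -122.4513 / 256 = -0.47832539063 eV

The ratio is:
E_1/E_16 = (-122.45130000000) / (-0.47832539063)
E_1/E_16 = (-122.4513/1) / (-122.4513/256)
E_1/E_16 = 256/1
E_1/E_16 = 256.00000
(Note: the Z² factors cancel in the ratio.)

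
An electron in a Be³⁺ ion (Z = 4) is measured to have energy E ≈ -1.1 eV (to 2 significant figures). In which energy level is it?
n = 14

The exact energy levels follow E_n = -13.6057 Z² / n² eV with Z = 4.

The measured value (-1.1 eV) is reported to only 2 significant figures, so we must test candidate n values and see which one matches to that precision.

Candidate energies:
  n = 12:  E = -13.6057 × 4² / 12² = -1.51174 eV
  n = 13:  E = -13.6057 × 4² / 13² = -1.28811 eV
  n = 14:  E = -13.6057 × 4² / 14² = -1.11067 eV  ← matches
  n = 15:  E = -13.6057 × 4² / 15² = -0.96752 eV
  n = 16:  E = -13.6057 × 4² / 16² = -0.85036 eV

Checking against the measurement of -1.1 eV (2 sig figs), only n = 14 agrees:
E_14 = -1.11067 eV, which rounds to -1.1 eV ✓

Therefore n = 14.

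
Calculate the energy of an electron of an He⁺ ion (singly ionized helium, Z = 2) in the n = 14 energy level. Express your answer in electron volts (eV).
-0.2777 eV

The energy levels of a hydrogen-like atom are given by:
E_n = -13.6057 Z² / n² eV  (with Z = 2 for He⁺)

For n = 14:
E_14 = -13.6057 × 2² / 14²
E_14 = -13.6057 × 4 / 196
E_14 = -0.2777 eV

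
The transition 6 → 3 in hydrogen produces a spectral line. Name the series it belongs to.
Paschen series

The spectral series in hydrogen are named based on the final (lower) energy level:
- Lyman series: n_final = 1 (ultraviolet)
- Balmer series: n_final = 2 (visible/near-UV)
- Paschen series: n_final = 3 (infrared)
- Brackett series: n_final = 4 (infrared)
- Pfund series: n_final = 5 (far infrared)

Since this transition ends at n = 3, it belongs to the Paschen series.

For reference, this 6 → 3 line has photon energy
ΔE = 13.6057 eV × (1/3² - 1/6²) = 1.1338083333 eV,
corresponding to wavelength λ = hc/ΔE = 1239.84 eV·nm / 1.1338083333 eV = 1093.51816 nm in the infrared region.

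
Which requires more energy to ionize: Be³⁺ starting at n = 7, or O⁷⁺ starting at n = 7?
O⁷⁺ at n = 7 (E = -17.771 eV)

Using E_n = -13.6057 Z² / n² eV:

Be³⁺ (Z = 4) at n = 7:
E = -13.6057 × 4² / 7² = -13.6057 × 16 / 49 = -4.442678 eV

O⁷⁺ (Z = 8) at n = 7:
E = -13.6057 × 8² / 7² = -13.6057 × 64 / 49 = -17.770710 eV

Since -17.770710 eV < -4.442678 eV,
O⁷⁺ at n = 7 is more tightly bound (requires more energy to ionize).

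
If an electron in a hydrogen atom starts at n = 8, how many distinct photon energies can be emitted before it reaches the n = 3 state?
15

The electron can occupy levels n = 3, 4, ..., 8 during de-excitation — that is m = 8 - 3 + 1 = 6 distinct levels.

The number of distinct spectral lines equals the number of ways to choose 2 of these m levels (each pair gives one possible emission transition):

Number of lines = m(m-1)/2 = 6×5/2 = 15

These correspond to all possible transitions between the 6 levels:
8 → 7, 8 → 6, 8 → 5, 8 → 4, 8 → 3, 7 → 6, 7 → 5, 7 → 4...

Each transition produces a photon with a unique energy (and thus wavelength). This count does not depend on Z.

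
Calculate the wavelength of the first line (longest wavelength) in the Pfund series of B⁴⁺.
298.23 nm

The longest wavelength corresponds to the smallest energy transition in the series.
The Pfund series has all transitions ending at n_f = 5.

For B⁴⁺ (Z = 5), the first line (α-line) is the jump from n = 6 to n = 5:
E_6 = -13.6057 × 5² / 6² = -9.448403 eV
E_5 = -13.6057 × 5² / 5² = -13.605700 eV
ΔE = E_6 - E_5 = 4.157297 eV

λ = hc/E = 1239.84 eV·nm / 4.157297 eV
λ = 298.23 nm

This is the α-line of the Pfund series in B⁴⁺.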